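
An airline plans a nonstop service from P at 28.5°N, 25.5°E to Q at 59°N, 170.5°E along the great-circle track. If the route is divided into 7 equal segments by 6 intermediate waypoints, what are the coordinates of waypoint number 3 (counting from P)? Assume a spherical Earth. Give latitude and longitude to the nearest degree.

≈ 63°N, 49°E

The haversine formula gives a central angle δ ≈ 1.533 rad (87.8°) between the endpoints.
Interpolate at f = 3/7 with slerp weights a = sin((1−f)δ)/sin δ ≈ 0.769, b = sin(fδ)/sin δ ≈ 0.611.
p = a·p₁ + b·p₂ ≈ (0.299, 0.343, 0.890); φ = arcsin(p_z) ≈ 62.94°, λ = atan2(p_y, p_x) ≈ 48.87°.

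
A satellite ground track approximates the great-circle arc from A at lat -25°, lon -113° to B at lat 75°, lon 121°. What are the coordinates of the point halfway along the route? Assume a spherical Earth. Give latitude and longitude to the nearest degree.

The haversine formula gives a central angle δ ≈ 2.148 rad (123.1°) between the endpoints.
Interpolate at f = 1/2 with slerp weights a = sin((1−f)δ)/sin δ ≈ 1.050, b = sin(fδ)/sin δ ≈ 1.050.
p = a·p₁ + b·p₂ ≈ (-0.512, -0.643, 0.570); φ = arcsin(p_z) ≈ 34.77°, λ = atan2(p_y, p_x) ≈ -128.52°.

≈ lat 35°, lon -129°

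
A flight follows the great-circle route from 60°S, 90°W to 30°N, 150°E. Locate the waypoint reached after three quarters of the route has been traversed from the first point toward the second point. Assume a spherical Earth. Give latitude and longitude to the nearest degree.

From cos δ = sin φ₁ sin φ₂ + cos φ₁ cos φ₂ cos Δλ, the central angle is δ ≈ 2.278 rad (130.5°).
Interpolate at f = 3/4 with slerp weights a = sin((1−f)δ)/sin δ ≈ 0.709, b = sin(fδ)/sin δ ≈ 1.303.
p = a·p₁ + b·p₂ ≈ (-0.977, 0.210, 0.037); φ = arcsin(p_z) ≈ 2.14°, λ = atan2(p_y, p_x) ≈ 167.89°.

≈ 2°N, 168°E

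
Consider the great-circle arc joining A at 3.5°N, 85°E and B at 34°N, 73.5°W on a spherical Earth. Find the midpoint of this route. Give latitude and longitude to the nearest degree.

Write both endpoints as unit vectors p₁, p₂ with components (cos φ cos λ, cos φ sin λ, sin φ).
The central angle between the endpoints is δ = arccos(p₁·p₂) ≈ 2.398 rad (137.4°).
Interpolate at f = 1/2 with slerp weights a = sin((1−f)δ)/sin δ ≈ 1.376, b = sin(fδ)/sin δ ≈ 1.376.
p = a·p₁ + b·p₂ ≈ (0.444, 0.274, 0.853); φ = arcsin(p_z) ≈ 58.56°, λ = atan2(p_y, p_x) ≈ 31.74°.

≈ 59°N, 32°E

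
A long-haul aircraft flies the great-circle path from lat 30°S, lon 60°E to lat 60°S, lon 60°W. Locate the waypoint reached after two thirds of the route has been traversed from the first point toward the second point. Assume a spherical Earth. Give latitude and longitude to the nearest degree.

≈ lat 67°S, lon 2°W

The haversine formula gives a central angle δ ≈ 1.353 rad (77.5°) between the endpoints.
Interpolate at f = 2/3 with slerp weights a = sin((1−f)δ)/sin δ ≈ 0.446, b = sin(fδ)/sin δ ≈ 0.803.
p = a·p₁ + b·p₂ ≈ (0.394, -0.013, -0.919); φ = arcsin(p_z) ≈ -66.77°, λ = atan2(p_y, p_x) ≈ -1.91°.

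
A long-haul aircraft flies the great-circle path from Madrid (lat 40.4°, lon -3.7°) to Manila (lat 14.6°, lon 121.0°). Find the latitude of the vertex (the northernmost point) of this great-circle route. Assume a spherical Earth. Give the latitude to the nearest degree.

≈ 51°

The great circle lies in the plane with unit normal n̂ = (p₁ × p₂)/|p₁ × p₂|.
Here n̂_z ≈ +0.627; the vertex latitude is φ_max = arccos|n̂_z| ≈ 51.2°.
Check via Clairaut: cos φ_max = |cos φ₁| · sin C = cos(40.4°)·sin(55.4°) ≈ 0.627, again giving ≈ 51.2°.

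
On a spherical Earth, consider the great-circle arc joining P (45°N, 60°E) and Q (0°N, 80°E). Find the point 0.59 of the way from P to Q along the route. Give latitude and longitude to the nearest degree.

≈ (19°N, 73°E)

The haversine formula gives a central angle δ ≈ 0.844 rad (48.4°) between the endpoints.
Interpolate at f = 0.59 with slerp weights a = sin((1−f)δ)/sin δ ≈ 0.454, b = sin(fδ)/sin δ ≈ 0.639.
p = a·p₁ + b·p₂ ≈ (0.271, 0.907, 0.321); φ = arcsin(p_z) ≈ 18.72°, λ = atan2(p_y, p_x) ≈ 73.34°.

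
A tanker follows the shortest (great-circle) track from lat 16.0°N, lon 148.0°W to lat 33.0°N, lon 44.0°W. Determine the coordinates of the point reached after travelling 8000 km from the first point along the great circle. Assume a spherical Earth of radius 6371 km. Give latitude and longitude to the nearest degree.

Convert each endpoint to a unit vector on the sphere (x = cos φ cos λ, y = cos φ sin λ, z = sin φ).
The central angle between the endpoints is δ = arccos(p₁·p₂) ≈ 1.616 rad (92.6°). The total great-circle distance is δ·R ≈ 1.616 × 6371 ≈ 10294 km, so the target fraction is f = 8000/10294 ≈ 0.777.
Interpolate at f ≈ 0.777 with slerp weights a = sin((1−f)δ)/sin δ ≈ 0.353, b = sin(fδ)/sin δ ≈ 0.952.
p = a·p₁ + b·p₂ ≈ (0.287, -0.734, 0.616); φ = arcsin(p_z) ≈ 37.99°, λ = atan2(p_y, p_x) ≈ -68.67°.

≈ lat 38°N, lon 69°W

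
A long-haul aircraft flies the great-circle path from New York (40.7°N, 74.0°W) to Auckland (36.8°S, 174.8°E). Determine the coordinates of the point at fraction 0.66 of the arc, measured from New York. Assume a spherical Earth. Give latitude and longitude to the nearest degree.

≈ (11°S, 147°W)

From cos δ = sin φ₁ sin φ₂ + cos φ₁ cos φ₂ cos Δλ, the central angle is δ ≈ 2.227 rad (127.6°).
Interpolate at f = 0.66 with slerp weights a = sin((1−f)δ)/sin δ ≈ 0.867, b = sin(fδ)/sin δ ≈ 1.256.
p = a·p₁ + b·p₂ ≈ (-0.820, -0.541, -0.187); φ = arcsin(p_z) ≈ -10.77°, λ = atan2(p_y, p_x) ≈ -146.61°.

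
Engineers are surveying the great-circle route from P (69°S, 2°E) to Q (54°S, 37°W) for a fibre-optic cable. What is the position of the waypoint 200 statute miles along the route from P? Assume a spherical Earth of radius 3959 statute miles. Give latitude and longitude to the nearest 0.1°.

Convert each endpoint to a unit vector on the sphere (x = cos φ cos λ, y = cos φ sin λ, z = sin φ).
The central angle between the endpoints is δ = arccos(p₁·p₂) ≈ 0.405 rad (23.2°). The total great-circle distance is δ·R ≈ 0.405 × 3959 ≈ 1605 mi, so the target fraction is f = 200/1605 ≈ 0.125.
Interpolate at f ≈ 0.125 with slerp weights a = sin((1−f)δ)/sin δ ≈ 0.881, b = sin(fδ)/sin δ ≈ 0.128.
p = a·p₁ + b·p₂ ≈ (0.376, -0.034, -0.926); φ = arcsin(p_z) ≈ -67.84°, λ = atan2(p_y, p_x) ≈ -5.21°.

≈ (67.8°S, 5.2°W)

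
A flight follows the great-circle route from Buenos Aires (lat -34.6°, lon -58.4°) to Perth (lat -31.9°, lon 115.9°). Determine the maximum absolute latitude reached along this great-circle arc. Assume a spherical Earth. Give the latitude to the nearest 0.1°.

≈ -85.7°

The great circle lies in the plane with unit normal n̂ = (p₁ × p₂)/|p₁ × p₂|.
Here n̂_z ≈ +0.076; the vertex latitude is φ_max = arccos|n̂_z| ≈ 85.7°.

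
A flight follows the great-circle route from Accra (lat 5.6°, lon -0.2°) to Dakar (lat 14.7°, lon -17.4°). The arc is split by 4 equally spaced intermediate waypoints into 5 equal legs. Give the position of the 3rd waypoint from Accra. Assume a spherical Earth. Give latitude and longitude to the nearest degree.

≈ lat 11°, lon -10°

Convert each endpoint to a unit vector on the sphere (x = cos φ cos λ, y = cos φ sin λ, z = sin φ).
The central angle between the endpoints is δ = arccos(p₁·p₂) ≈ 0.335 rad (19.2°).
Interpolate at f = 3/5 with slerp weights a = sin((1−f)δ)/sin δ ≈ 0.406, b = sin(fδ)/sin δ ≈ 0.607.
p = a·p₁ + b·p₂ ≈ (0.965, -0.177, 0.194); φ = arcsin(p_z) ≈ 11.17°, λ = atan2(p_y, p_x) ≈ -10.40°.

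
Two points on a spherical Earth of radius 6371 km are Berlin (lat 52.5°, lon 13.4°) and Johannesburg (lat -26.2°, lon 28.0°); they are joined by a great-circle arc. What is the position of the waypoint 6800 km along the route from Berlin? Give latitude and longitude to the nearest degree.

≈ lat -8°, lon 25°

Write both endpoints as unit vectors p₁, p₂ with components (cos φ cos λ, cos φ sin λ, sin φ).
The central angle between the endpoints is δ = arccos(p₁·p₂) ≈ 1.392 rad (79.7°). The total great-circle distance is δ·R ≈ 1.392 × 6371 ≈ 8865 km, so the target fraction is f = 6800/8865 ≈ 0.767.
Interpolate at f ≈ 0.767 with slerp weights a = sin((1−f)δ)/sin δ ≈ 0.324, b = sin(fδ)/sin δ ≈ 0.890.
p = a·p₁ + b·p₂ ≈ (0.897, 0.421, -0.136); φ = arcsin(p_z) ≈ -7.83°, λ = atan2(p_y, p_x) ≈ 25.13°.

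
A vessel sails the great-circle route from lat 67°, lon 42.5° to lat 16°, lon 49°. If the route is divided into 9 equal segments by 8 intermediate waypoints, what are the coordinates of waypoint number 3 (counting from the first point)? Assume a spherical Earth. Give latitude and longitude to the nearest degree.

From cos δ = sin φ₁ sin φ₂ + cos φ₁ cos φ₂ cos Δλ, the central angle is δ ≈ 0.893 rad (51.2°).
Interpolate at f = 3/9 with slerp weights a = sin((1−f)δ)/sin δ ≈ 0.720, b = sin(fδ)/sin δ ≈ 0.377.
p = a·p₁ + b·p₂ ≈ (0.445, 0.463, 0.767); φ = arcsin(p_z) ≈ 50.04°, λ = atan2(p_y, p_x) ≈ 46.16°.

≈ lat 50°, lon 46°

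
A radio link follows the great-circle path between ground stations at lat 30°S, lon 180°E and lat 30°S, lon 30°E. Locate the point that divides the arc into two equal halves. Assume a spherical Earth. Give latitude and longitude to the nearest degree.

≈ lat 66°S, lon 105°E

Convert each endpoint to a unit vector on the sphere (x = cos φ cos λ, y = cos φ sin λ, z = sin φ).
The central angle between the endpoints is δ = arccos(p₁·p₂) ≈ 1.982 rad (113.5°).
Interpolate at f = 1/2 with slerp weights a = sin((1−f)δ)/sin δ ≈ 0.913, b = sin(fδ)/sin δ ≈ 0.913.
p = a·p₁ + b·p₂ ≈ (-0.106, 0.395, -0.913); φ = arcsin(p_z) ≈ -65.85°, λ = atan2(p_y, p_x) ≈ 105.00°.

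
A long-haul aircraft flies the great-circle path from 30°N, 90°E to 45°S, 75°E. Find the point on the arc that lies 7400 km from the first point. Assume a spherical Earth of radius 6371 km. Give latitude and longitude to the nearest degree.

≈ 36°S, 78°E

The haversine formula gives a central angle δ ≈ 1.331 rad (76.2°) between the endpoints. The total great-circle distance is δ·R ≈ 1.331 × 6371 ≈ 8477 km, so the target fraction is f = 7400/8477 ≈ 0.873.
Interpolate at f ≈ 0.873 with slerp weights a = sin((1−f)δ)/sin δ ≈ 0.173, b = sin(fδ)/sin δ ≈ 0.945.
p = a·p₁ + b·p₂ ≈ (0.173, 0.795, -0.581); φ = arcsin(p_z) ≈ -35.54°, λ = atan2(p_y, p_x) ≈ 77.73°.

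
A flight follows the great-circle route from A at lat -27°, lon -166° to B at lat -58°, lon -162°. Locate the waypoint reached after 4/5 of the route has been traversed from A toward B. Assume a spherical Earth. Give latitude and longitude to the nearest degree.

≈ lat -52°, lon -163°

Write both endpoints as unit vectors p₁, p₂ with components (cos φ cos λ, cos φ sin λ, sin φ).
The central angle between the endpoints is δ = arccos(p₁·p₂) ≈ 0.543 rad (31.1°).
Interpolate at f = 4/5 with slerp weights a = sin((1−f)δ)/sin δ ≈ 0.210, b = sin(fδ)/sin δ ≈ 0.815.
p = a·p₁ + b·p₂ ≈ (-0.592, -0.179, -0.786); φ = arcsin(p_z) ≈ -51.81°, λ = atan2(p_y, p_x) ≈ -163.21°.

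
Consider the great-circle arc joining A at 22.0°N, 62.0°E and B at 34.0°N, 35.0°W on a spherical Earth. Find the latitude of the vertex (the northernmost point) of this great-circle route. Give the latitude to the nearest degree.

≈ 40°N

The great circle lies in the plane with unit normal n̂ = (p₁ × p₂)/|p₁ × p₂|.
Here n̂_z ≈ -0.768; the vertex latitude is φ_max = arccos|n̂_z| ≈ 39.8°.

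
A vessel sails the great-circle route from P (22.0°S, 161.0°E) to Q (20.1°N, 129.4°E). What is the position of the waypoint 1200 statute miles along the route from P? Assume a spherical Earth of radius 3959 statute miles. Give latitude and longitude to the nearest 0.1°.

Convert each endpoint to a unit vector on the sphere (x = cos φ cos λ, y = cos φ sin λ, z = sin φ).
The central angle between the endpoints is δ = arccos(p₁·p₂) ≈ 0.911 rad (52.2°). The total great-circle distance is δ·R ≈ 0.911 × 3959 ≈ 3607 mi, so the target fraction is f = 1200/3607 ≈ 0.333.
Interpolate at f ≈ 0.333 with slerp weights a = sin((1−f)δ)/sin δ ≈ 0.723, b = sin(fδ)/sin δ ≈ 0.378.
p = a·p₁ + b·p₂ ≈ (-0.859, 0.492, -0.141); φ = arcsin(p_z) ≈ -8.11°, λ = atan2(p_y, p_x) ≈ 150.18°.

≈ (8.1°S, 150.2°E)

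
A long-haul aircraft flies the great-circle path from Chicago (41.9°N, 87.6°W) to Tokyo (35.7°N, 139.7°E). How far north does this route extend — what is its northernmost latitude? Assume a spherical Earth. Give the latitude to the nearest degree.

The great circle lies in the plane with unit normal n̂ = (p₁ × p₂)/|p₁ × p₂|.
Here n̂_z ≈ -0.444; the vertex latitude is φ_max = arccos|n̂_z| ≈ 63.6°.
Check via Clairaut: cos φ_max = |cos φ₁| · sin C = cos(41.9°)·sin(36.7°) ≈ 0.444, again giving ≈ 63.6°.

≈ 64°N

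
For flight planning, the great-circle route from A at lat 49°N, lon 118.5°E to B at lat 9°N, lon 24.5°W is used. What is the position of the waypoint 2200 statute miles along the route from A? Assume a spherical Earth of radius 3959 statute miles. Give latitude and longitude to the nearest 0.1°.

≈ lat 64.8°N, lon 65.1°E

From cos δ = sin φ₁ sin φ₂ + cos φ₁ cos φ₂ cos Δλ, the central angle is δ ≈ 1.982 rad (113.5°). The total great-circle distance is δ·R ≈ 1.982 × 3959 ≈ 7846 mi, so the target fraction is f = 2200/7846 ≈ 0.280.
Interpolate at f ≈ 0.280 with slerp weights a = sin((1−f)δ)/sin δ ≈ 1.079, b = sin(fδ)/sin δ ≈ 0.575.
p = a·p₁ + b·p₂ ≈ (0.179, 0.387, 0.905); φ = arcsin(p_z) ≈ 64.77°, λ = atan2(p_y, p_x) ≈ 65.12°.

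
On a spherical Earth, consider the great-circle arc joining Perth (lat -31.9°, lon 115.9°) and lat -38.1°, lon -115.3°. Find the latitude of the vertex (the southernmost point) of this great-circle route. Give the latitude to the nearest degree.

≈ -58°

The great circle lies in the plane with unit normal n̂ = (p₁ × p₂)/|p₁ × p₂|.
Here n̂_z ≈ +0.523; the vertex latitude is φ_max = arccos|n̂_z| ≈ 58.5°.
Check via Clairaut: cos φ_max = |cos φ₁| · sin C = cos(31.9°)·sin(142.0°) ≈ 0.523, again giving ≈ 58.5°.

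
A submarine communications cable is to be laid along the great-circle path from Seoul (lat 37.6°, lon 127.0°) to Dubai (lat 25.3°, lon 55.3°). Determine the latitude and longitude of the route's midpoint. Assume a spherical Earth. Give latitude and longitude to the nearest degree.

≈ lat 37°, lon 88°

Convert each endpoint to a unit vector on the sphere (x = cos φ cos λ, y = cos φ sin λ, z = sin φ).
The central angle between the endpoints is δ = arccos(p₁·p₂) ≈ 1.064 rad (60.9°).
Interpolate at f = 1/2 with slerp weights a = sin((1−f)δ)/sin δ ≈ 0.580, b = sin(fδ)/sin δ ≈ 0.580.
p = a·p₁ + b·p₂ ≈ (0.022, 0.798, 0.602); φ = arcsin(p_z) ≈ 37.01°, λ = atan2(p_y, p_x) ≈ 88.42°.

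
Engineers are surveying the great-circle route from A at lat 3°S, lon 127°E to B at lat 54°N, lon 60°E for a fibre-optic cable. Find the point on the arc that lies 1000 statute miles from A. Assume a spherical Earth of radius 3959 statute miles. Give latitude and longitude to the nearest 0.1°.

≈ lat 9.1°N, lon 119.0°E

Convert each endpoint to a unit vector on the sphere (x = cos φ cos λ, y = cos φ sin λ, z = sin φ).
The central angle between the endpoints is δ = arccos(p₁·p₂) ≈ 1.383 rad (79.2°). The total great-circle distance is δ·R ≈ 1.383 × 3959 ≈ 5474 mi, so the target fraction is f = 1000/5474 ≈ 0.183.
Interpolate at f ≈ 0.183 with slerp weights a = sin((1−f)δ)/sin δ ≈ 0.921, b = sin(fδ)/sin δ ≈ 0.254.
p = a·p₁ + b·p₂ ≈ (-0.479, 0.864, 0.158); φ = arcsin(p_z) ≈ 9.07°, λ = atan2(p_y, p_x) ≈ 118.99°.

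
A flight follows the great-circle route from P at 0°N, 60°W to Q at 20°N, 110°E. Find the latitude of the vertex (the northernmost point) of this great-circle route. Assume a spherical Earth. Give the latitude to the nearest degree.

≈ 64°N

The great circle lies in the plane with unit normal n̂ = (p₁ × p₂)/|p₁ × p₂|.
Here n̂_z ≈ +0.431; the vertex latitude is φ_max = arccos|n̂_z| ≈ 64.5°.
Check via Clairaut: cos φ_max = |cos φ₁| · sin C = cos(0.0°)·sin(25.5°) ≈ 0.431, again giving ≈ 64.5°.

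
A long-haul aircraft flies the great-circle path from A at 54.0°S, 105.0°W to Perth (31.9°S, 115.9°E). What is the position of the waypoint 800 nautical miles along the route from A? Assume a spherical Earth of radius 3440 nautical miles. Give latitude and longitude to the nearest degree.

Convert each endpoint to a unit vector on the sphere (x = cos φ cos λ, y = cos φ sin λ, z = sin φ).
The central angle between the endpoints is δ = arccos(p₁·p₂) ≈ 1.520 rad (87.1°). The total great-circle distance is δ·R ≈ 1.520 × 3440 ≈ 5230 nmi, so the target fraction is f = 800/5230 ≈ 0.153.
Interpolate at f ≈ 0.153 with slerp weights a = sin((1−f)δ)/sin δ ≈ 0.961, b = sin(fδ)/sin δ ≈ 0.231.
p = a·p₁ + b·p₂ ≈ (-0.232, -0.370, -0.900); φ = arcsin(p_z) ≈ -64.13°, λ = atan2(p_y, p_x) ≈ -122.10°.

≈ 64°S, 122°W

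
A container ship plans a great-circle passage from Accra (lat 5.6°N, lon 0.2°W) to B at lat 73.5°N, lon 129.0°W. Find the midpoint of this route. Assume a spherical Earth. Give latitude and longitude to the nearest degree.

Write both endpoints as unit vectors p₁, p₂ with components (cos φ cos λ, cos φ sin λ, sin φ).
The central angle between the endpoints is δ = arccos(p₁·p₂) ≈ 1.654 rad (94.8°).
Interpolate at f = 1/2 with slerp weights a = sin((1−f)δ)/sin δ ≈ 0.739, b = sin(fδ)/sin δ ≈ 0.739.
p = a·p₁ + b·p₂ ≈ (0.603, -0.166, 0.780); φ = arcsin(p_z) ≈ 51.29°, λ = atan2(p_y, p_x) ≈ -15.35°.

≈ lat 51°N, lon 15°W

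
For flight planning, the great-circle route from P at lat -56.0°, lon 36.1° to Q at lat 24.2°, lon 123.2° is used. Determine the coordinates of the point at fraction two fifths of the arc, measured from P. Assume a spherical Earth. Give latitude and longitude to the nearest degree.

≈ lat -30°, lon 85°

Write both endpoints as unit vectors p₁, p₂ with components (cos φ cos λ, cos φ sin λ, sin φ).
The central angle between the endpoints is δ = arccos(p₁·p₂) ≈ 1.890 rad (108.3°).
Interpolate at f = 2/5 with slerp weights a = sin((1−f)δ)/sin δ ≈ 0.954, b = sin(fδ)/sin δ ≈ 0.723.
p = a·p₁ + b·p₂ ≈ (0.070, 0.866, -0.495); φ = arcsin(p_z) ≈ -29.67°, λ = atan2(p_y, p_x) ≈ 85.36°.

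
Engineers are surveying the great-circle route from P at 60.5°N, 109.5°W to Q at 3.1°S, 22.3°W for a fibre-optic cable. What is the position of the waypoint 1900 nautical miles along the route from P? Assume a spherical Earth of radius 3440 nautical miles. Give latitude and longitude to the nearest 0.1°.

Convert each endpoint to a unit vector on the sphere (x = cos φ cos λ, y = cos φ sin λ, z = sin φ).
The central angle between the endpoints is δ = arccos(p₁·p₂) ≈ 1.594 rad (91.3°). The total great-circle distance is δ·R ≈ 1.594 × 3440 ≈ 5483 nmi, so the target fraction is f = 1900/5483 ≈ 0.347.
Interpolate at f ≈ 0.347 with slerp weights a = sin((1−f)δ)/sin δ ≈ 0.863, b = sin(fδ)/sin δ ≈ 0.525.
p = a·p₁ + b·p₂ ≈ (0.343, -0.600, 0.723); φ = arcsin(p_z) ≈ 46.31°, λ = atan2(p_y, p_x) ≈ -60.23°.

≈ 46.3°N, 60.2°W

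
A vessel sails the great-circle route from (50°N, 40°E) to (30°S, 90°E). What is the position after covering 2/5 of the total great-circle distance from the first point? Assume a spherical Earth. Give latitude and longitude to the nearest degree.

From cos δ = sin φ₁ sin φ₂ + cos φ₁ cos φ₂ cos Δλ, the central angle is δ ≈ 1.596 rad (91.4°).
Interpolate at f = 2/5 with slerp weights a = sin((1−f)δ)/sin δ ≈ 0.818, b = sin(fδ)/sin δ ≈ 0.596.
p = a·p₁ + b·p₂ ≈ (0.403, 0.854, 0.329); φ = arcsin(p_z) ≈ 19.19°, λ = atan2(p_y, p_x) ≈ 64.75°.

≈ (19°N, 65°E)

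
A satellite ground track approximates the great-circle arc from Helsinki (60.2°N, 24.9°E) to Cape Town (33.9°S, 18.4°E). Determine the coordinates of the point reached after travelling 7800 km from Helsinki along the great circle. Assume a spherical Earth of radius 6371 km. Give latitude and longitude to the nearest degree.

≈ (10°S, 20°E)

The haversine formula gives a central angle δ ≈ 1.645 rad (94.3°) between the endpoints. The total great-circle distance is δ·R ≈ 1.645 × 6371 ≈ 10480 km, so the target fraction is f = 7800/10480 ≈ 0.744.
Interpolate at f ≈ 0.744 with slerp weights a = sin((1−f)δ)/sin δ ≈ 0.410, b = sin(fδ)/sin δ ≈ 0.943.
p = a·p₁ + b·p₂ ≈ (0.927, 0.333, -0.171); φ = arcsin(p_z) ≈ -9.83°, λ = atan2(p_y, p_x) ≈ 19.74°.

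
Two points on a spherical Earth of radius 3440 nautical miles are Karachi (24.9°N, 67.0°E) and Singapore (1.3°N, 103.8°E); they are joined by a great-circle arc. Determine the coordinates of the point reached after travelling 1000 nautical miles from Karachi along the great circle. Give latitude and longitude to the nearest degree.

The haversine formula gives a central angle δ ≈ 0.744 rad (42.6°) between the endpoints. The total great-circle distance is δ·R ≈ 0.744 × 3440 ≈ 2560 nmi, so the target fraction is f = 1000/2560 ≈ 0.391.
Interpolate at f ≈ 0.391 with slerp weights a = sin((1−f)δ)/sin δ ≈ 0.647, b = sin(fδ)/sin δ ≈ 0.423.
p = a·p₁ + b·p₂ ≈ (0.128, 0.951, 0.282); φ = arcsin(p_z) ≈ 16.37°, λ = atan2(p_y, p_x) ≈ 82.31°.

≈ (16°N, 82°E)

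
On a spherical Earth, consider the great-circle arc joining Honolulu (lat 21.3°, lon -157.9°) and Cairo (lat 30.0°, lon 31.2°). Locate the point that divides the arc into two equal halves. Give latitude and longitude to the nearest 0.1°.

≈ lat 79.7°, lon 141.3°

From cos δ = sin φ₁ sin φ₂ + cos φ₁ cos φ₂ cos Δλ, the central angle is δ ≈ 2.233 rad (128.0°).
Interpolate at f = 1/2 with slerp weights a = sin((1−f)δ)/sin δ ≈ 1.140, b = sin(fδ)/sin δ ≈ 1.140.
p = a·p₁ + b·p₂ ≈ (-0.140, 0.112, 0.984); φ = arcsin(p_z) ≈ 79.70°, λ = atan2(p_y, p_x) ≈ 141.31°.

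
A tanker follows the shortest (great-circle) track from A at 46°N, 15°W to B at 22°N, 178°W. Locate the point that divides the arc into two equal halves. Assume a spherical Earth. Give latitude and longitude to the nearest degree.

≈ 73°N, 140°W

Convert each endpoint to a unit vector on the sphere (x = cos φ cos λ, y = cos φ sin λ, z = sin φ).
The central angle between the endpoints is δ = arccos(p₁·p₂) ≈ 1.925 rad (110.3°).
Interpolate at f = 1/2 with slerp weights a = sin((1−f)δ)/sin δ ≈ 0.875, b = sin(fδ)/sin δ ≈ 0.875.
p = a·p₁ + b·p₂ ≈ (-0.224, -0.186, 0.957); φ = arcsin(p_z) ≈ 73.11°, λ = atan2(p_y, p_x) ≈ -140.31°.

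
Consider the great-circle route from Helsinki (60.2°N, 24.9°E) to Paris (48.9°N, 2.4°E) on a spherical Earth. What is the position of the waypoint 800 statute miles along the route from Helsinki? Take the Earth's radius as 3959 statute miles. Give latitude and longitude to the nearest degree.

Convert each endpoint to a unit vector on the sphere (x = cos φ cos λ, y = cos φ sin λ, z = sin φ).
The central angle between the endpoints is δ = arccos(p₁·p₂) ≈ 0.299 rad (17.1°). The total great-circle distance is δ·R ≈ 0.299 × 3959 ≈ 1182 mi, so the target fraction is f = 800/1182 ≈ 0.677.
Interpolate at f ≈ 0.677 with slerp weights a = sin((1−f)δ)/sin δ ≈ 0.328, b = sin(fδ)/sin δ ≈ 0.682.
p = a·p₁ + b·p₂ ≈ (0.596, 0.087, 0.798); φ = arcsin(p_z) ≈ 52.98°, λ = atan2(p_y, p_x) ≈ 8.34°.

≈ (53°N, 8°E)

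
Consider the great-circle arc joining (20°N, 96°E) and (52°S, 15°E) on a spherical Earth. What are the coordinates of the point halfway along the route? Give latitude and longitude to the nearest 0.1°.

≈ (20.4°S, 65.6°E)

The haversine formula gives a central angle δ ≈ 1.751 rad (100.3°) between the endpoints.
Interpolate at f = 1/2 with slerp weights a = sin((1−f)δ)/sin δ ≈ 0.780, b = sin(fδ)/sin δ ≈ 0.780.
p = a·p₁ + b·p₂ ≈ (0.387, 0.854, -0.348); φ = arcsin(p_z) ≈ -20.37°, λ = atan2(p_y, p_x) ≈ 65.59°.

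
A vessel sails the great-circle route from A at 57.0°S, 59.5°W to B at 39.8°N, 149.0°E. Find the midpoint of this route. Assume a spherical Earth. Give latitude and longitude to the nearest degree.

≈ 27°S, 169°W

The haversine formula gives a central angle δ ≈ 2.701 rad (154.8°) between the endpoints.
Interpolate at f = 1/2 with slerp weights a = sin((1−f)δ)/sin δ ≈ 2.289, b = sin(fδ)/sin δ ≈ 2.289.
p = a·p₁ + b·p₂ ≈ (-0.875, -0.168, -0.455); φ = arcsin(p_z) ≈ -27.03°, λ = atan2(p_y, p_x) ≈ -169.10°.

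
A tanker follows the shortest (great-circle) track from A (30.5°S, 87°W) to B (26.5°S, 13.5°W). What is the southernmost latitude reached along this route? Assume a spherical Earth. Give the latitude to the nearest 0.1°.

The great circle lies in the plane with unit normal n̂ = (p₁ × p₂)/|p₁ × p₂|.
Here n̂_z ≈ +0.826; the vertex latitude is φ_max = arccos|n̂_z| ≈ 34.3°.
Check via Clairaut: cos φ_max = |cos φ₁| · sin C = cos(30.5°)·sin(106.6°) ≈ 0.826, again giving ≈ 34.3°.

≈ 34.3°S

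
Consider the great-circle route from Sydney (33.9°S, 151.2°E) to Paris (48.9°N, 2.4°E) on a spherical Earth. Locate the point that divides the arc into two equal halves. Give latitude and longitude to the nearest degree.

Write both endpoints as unit vectors p₁, p₂ with components (cos φ cos λ, cos φ sin λ, sin φ).
The central angle between the endpoints is δ = arccos(p₁·p₂) ≈ 2.662 rad (152.5°).
Interpolate at f = 1/2 with slerp weights a = sin((1−f)δ)/sin δ ≈ 2.104, b = sin(fδ)/sin δ ≈ 2.104.
p = a·p₁ + b·p₂ ≈ (-0.148, 0.899, 0.412); φ = arcsin(p_z) ≈ 24.33°, λ = atan2(p_y, p_x) ≈ 99.37°.

≈ (24°N, 99°E)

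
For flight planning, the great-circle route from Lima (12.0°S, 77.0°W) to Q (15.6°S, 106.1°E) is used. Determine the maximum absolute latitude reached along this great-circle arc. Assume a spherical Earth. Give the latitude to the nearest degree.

≈ 84°S

The great circle lies in the plane with unit normal n̂ = (p₁ × p₂)/|p₁ × p₂|.
Here n̂_z ≈ -0.109; the vertex latitude is φ_max = arccos|n̂_z| ≈ 83.7°.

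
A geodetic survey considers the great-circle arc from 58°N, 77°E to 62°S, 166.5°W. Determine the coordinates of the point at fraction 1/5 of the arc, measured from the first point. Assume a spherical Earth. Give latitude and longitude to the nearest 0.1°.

Write both endpoints as unit vectors p₁, p₂ with components (cos φ cos λ, cos φ sin λ, sin φ).
The central angle between the endpoints is δ = arccos(p₁·p₂) ≈ 2.606 rad (149.3°).
Interpolate at f = 1/5 with slerp weights a = sin((1−f)δ)/sin δ ≈ 1.706, b = sin(fδ)/sin δ ≈ 0.975.
p = a·p₁ + b·p₂ ≈ (-0.242, 0.774, 0.586); φ = arcsin(p_z) ≈ 35.84°, λ = atan2(p_y, p_x) ≈ 107.35°.

≈ 35.8°N, 107.4°E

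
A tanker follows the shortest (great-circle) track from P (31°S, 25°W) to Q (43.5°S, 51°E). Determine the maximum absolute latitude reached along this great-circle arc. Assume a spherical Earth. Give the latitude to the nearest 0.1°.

≈ 45.7°S

The great circle lies in the plane with unit normal n̂ = (p₁ × p₂)/|p₁ × p₂|.
Here n̂_z ≈ +0.699; the vertex latitude is φ_max = arccos|n̂_z| ≈ 45.7°.
Check via Clairaut: cos φ_max = |cos φ₁| · sin C = cos(31.0°)·sin(125.4°) ≈ 0.699, again giving ≈ 45.7°.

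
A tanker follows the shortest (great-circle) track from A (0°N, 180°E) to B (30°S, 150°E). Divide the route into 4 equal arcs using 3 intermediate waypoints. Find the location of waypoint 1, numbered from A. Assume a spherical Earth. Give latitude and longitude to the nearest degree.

Convert each endpoint to a unit vector on the sphere (x = cos φ cos λ, y = cos φ sin λ, z = sin φ).
The central angle between the endpoints is δ = arccos(p₁·p₂) ≈ 0.723 rad (41.4°).
Interpolate at f = 1/4 with slerp weights a = sin((1−f)δ)/sin δ ≈ 0.780, b = sin(fδ)/sin δ ≈ 0.272.
p = a·p₁ + b·p₂ ≈ (-0.984, 0.118, -0.136); φ = arcsin(p_z) ≈ -7.81°, λ = atan2(p_y, p_x) ≈ 173.18°.

≈ (8°S, 173°E)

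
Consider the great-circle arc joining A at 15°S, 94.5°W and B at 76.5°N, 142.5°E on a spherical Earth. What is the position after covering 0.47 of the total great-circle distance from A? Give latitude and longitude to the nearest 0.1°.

Convert each endpoint to a unit vector on the sphere (x = cos φ cos λ, y = cos φ sin λ, z = sin φ).
The central angle between the endpoints is δ = arccos(p₁·p₂) ≈ 1.955 rad (112.0°).
Interpolate at f = 0.47 with slerp weights a = sin((1−f)δ)/sin δ ≈ 0.928, b = sin(fδ)/sin δ ≈ 0.857.
p = a·p₁ + b·p₂ ≈ (-0.229, -0.772, 0.593); φ = arcsin(p_z) ≈ 36.39°, λ = atan2(p_y, p_x) ≈ -106.53°.

≈ 36.4°N, 106.5°W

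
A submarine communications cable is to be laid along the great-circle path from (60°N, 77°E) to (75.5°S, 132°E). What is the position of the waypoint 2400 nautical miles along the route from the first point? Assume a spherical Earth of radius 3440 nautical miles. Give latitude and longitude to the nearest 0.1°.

≈ (21.1°N, 89.7°E)

Write both endpoints as unit vectors p₁, p₂ with components (cos φ cos λ, cos φ sin λ, sin φ).
The central angle between the endpoints is δ = arccos(p₁·p₂) ≈ 2.444 rad (140.1°). The total great-circle distance is δ·R ≈ 2.444 × 3440 ≈ 8409 nmi, so the target fraction is f = 2400/8409 ≈ 0.285.
Interpolate at f ≈ 0.285 with slerp weights a = sin((1−f)δ)/sin δ ≈ 1.533, b = sin(fδ)/sin δ ≈ 1.001.
p = a·p₁ + b·p₂ ≈ (0.005, 0.933, 0.359); φ = arcsin(p_z) ≈ 21.06°, λ = atan2(p_y, p_x) ≈ 89.70°.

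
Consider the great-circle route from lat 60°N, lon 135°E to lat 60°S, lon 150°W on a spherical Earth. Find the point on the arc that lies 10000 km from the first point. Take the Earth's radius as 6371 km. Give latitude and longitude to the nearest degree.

Write both endpoints as unit vectors p₁, p₂ with components (cos φ cos λ, cos φ sin λ, sin φ).
The central angle between the endpoints is δ = arccos(p₁·p₂) ≈ 2.326 rad (133.3°). The total great-circle distance is δ·R ≈ 2.326 × 6371 ≈ 14818 km, so the target fraction is f = 10000/14818 ≈ 0.675.
Interpolate at f ≈ 0.675 with slerp weights a = sin((1−f)δ)/sin δ ≈ 0.942, b = sin(fδ)/sin δ ≈ 1.373.
p = a·p₁ + b·p₂ ≈ (-0.928, -0.010, -0.373); φ = arcsin(p_z) ≈ -21.91°, λ = atan2(p_y, p_x) ≈ -179.37°.

≈ lat 22°S, lon 179°W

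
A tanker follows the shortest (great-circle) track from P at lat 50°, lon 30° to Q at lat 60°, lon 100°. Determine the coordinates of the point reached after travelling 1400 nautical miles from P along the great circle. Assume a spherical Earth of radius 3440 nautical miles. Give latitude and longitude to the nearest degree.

Convert each endpoint to a unit vector on the sphere (x = cos φ cos λ, y = cos φ sin λ, z = sin φ).
The central angle between the endpoints is δ = arccos(p₁·p₂) ≈ 0.687 rad (39.3°). The total great-circle distance is δ·R ≈ 0.687 × 3440 ≈ 2362 nmi, so the target fraction is f = 1400/2362 ≈ 0.593.
Interpolate at f ≈ 0.593 with slerp weights a = sin((1−f)δ)/sin δ ≈ 0.435, b = sin(fδ)/sin δ ≈ 0.624.
p = a·p₁ + b·p₂ ≈ (0.188, 0.447, 0.874); φ = arcsin(p_z) ≈ 60.96°, λ = atan2(p_y, p_x) ≈ 67.18°.

≈ lat 61°, lon 67°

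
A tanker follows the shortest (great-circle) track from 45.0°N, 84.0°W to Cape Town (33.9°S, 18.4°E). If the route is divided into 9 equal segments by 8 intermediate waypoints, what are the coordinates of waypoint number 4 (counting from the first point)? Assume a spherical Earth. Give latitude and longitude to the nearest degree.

Write both endpoints as unit vectors p₁, p₂ with components (cos φ cos λ, cos φ sin λ, sin φ).
The central angle between the endpoints is δ = arccos(p₁·p₂) ≈ 2.118 rad (121.4°).
Interpolate at f = 4/9 with slerp weights a = sin((1−f)δ)/sin δ ≈ 1.081, b = sin(fδ)/sin δ ≈ 0.947.
p = a·p₁ + b·p₂ ≈ (0.826, -0.512, 0.237); φ = arcsin(p_z) ≈ 13.69°, λ = atan2(p_y, p_x) ≈ -31.83°.

≈ 14°N, 32°W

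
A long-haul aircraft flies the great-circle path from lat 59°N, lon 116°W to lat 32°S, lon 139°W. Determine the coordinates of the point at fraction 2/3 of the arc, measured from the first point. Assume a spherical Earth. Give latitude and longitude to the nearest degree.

≈ lat 2°S, lon 133°W

Write both endpoints as unit vectors p₁, p₂ with components (cos φ cos λ, cos φ sin λ, sin φ).
The central angle between the endpoints is δ = arccos(p₁·p₂) ≈ 1.623 rad (93.0°).
Interpolate at f = 2/3 with slerp weights a = sin((1−f)δ)/sin δ ≈ 0.516, b = sin(fδ)/sin δ ≈ 0.884.
p = a·p₁ + b·p₂ ≈ (-0.682, -0.731, -0.026); φ = arcsin(p_z) ≈ -1.52°, λ = atan2(p_y, p_x) ≈ -133.04°.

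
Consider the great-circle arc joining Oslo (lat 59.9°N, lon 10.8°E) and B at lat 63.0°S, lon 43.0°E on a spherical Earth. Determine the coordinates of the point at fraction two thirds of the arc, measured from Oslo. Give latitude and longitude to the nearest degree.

≈ lat 22°S, lon 29°E

Write both endpoints as unit vectors p₁, p₂ with components (cos φ cos λ, cos φ sin λ, sin φ).
The central angle between the endpoints is δ = arccos(p₁·p₂) ≈ 2.187 rad (125.3°).
Interpolate at f = 2/3 with slerp weights a = sin((1−f)δ)/sin δ ≈ 0.817, b = sin(fδ)/sin δ ≈ 1.218.
p = a·p₁ + b·p₂ ≈ (0.807, 0.454, -0.379); φ = arcsin(p_z) ≈ -22.25°, λ = atan2(p_y, p_x) ≈ 29.36°.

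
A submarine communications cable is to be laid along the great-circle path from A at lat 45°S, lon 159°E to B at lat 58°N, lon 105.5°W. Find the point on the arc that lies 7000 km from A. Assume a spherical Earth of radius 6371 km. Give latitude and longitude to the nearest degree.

The haversine formula gives a central angle δ ≈ 2.260 rad (129.5°) between the endpoints. The total great-circle distance is δ·R ≈ 2.260 × 6371 ≈ 14396 km, so the target fraction is f = 7000/14396 ≈ 0.486.
Interpolate at f ≈ 0.486 with slerp weights a = sin((1−f)δ)/sin δ ≈ 1.188, b = sin(fδ)/sin δ ≈ 1.154.
p = a·p₁ + b·p₂ ≈ (-0.948, -0.288, 0.138); φ = arcsin(p_z) ≈ 7.95°, λ = atan2(p_y, p_x) ≈ -163.09°.

≈ lat 8°N, lon 163°W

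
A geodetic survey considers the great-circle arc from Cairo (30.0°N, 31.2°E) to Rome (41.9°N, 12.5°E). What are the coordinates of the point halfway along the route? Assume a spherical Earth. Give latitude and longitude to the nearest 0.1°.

≈ 36.3°N, 22.6°E

Write both endpoints as unit vectors p₁, p₂ with components (cos φ cos λ, cos φ sin λ, sin φ).
The central angle between the endpoints is δ = arccos(p₁·p₂) ≈ 0.335 rad (19.2°).
Interpolate at f = 1/2 with slerp weights a = sin((1−f)δ)/sin δ ≈ 0.507, b = sin(fδ)/sin δ ≈ 0.507.
p = a·p₁ + b·p₂ ≈ (0.744, 0.309, 0.592); φ = arcsin(p_z) ≈ 36.31°, λ = atan2(p_y, p_x) ≈ 22.56°.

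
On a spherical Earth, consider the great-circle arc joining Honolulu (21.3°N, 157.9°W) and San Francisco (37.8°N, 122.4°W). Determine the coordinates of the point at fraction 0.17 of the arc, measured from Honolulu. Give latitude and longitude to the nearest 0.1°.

≈ 24.7°N, 152.7°W

Convert each endpoint to a unit vector on the sphere (x = cos φ cos λ, y = cos φ sin λ, z = sin φ).
The central angle between the endpoints is δ = arccos(p₁·p₂) ≈ 0.606 rad (34.7°).
Interpolate at f = 0.17 with slerp weights a = sin((1−f)δ)/sin δ ≈ 0.846, b = sin(fδ)/sin δ ≈ 0.181.
p = a·p₁ + b·p₂ ≈ (-0.807, -0.417, 0.418); φ = arcsin(p_z) ≈ 24.71°, λ = atan2(p_y, p_x) ≈ -152.67°.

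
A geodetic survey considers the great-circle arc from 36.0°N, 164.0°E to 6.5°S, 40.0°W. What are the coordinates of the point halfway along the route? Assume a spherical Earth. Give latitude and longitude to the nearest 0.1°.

≈ 48.8°N, 92.3°W

Write both endpoints as unit vectors p₁, p₂ with components (cos φ cos λ, cos φ sin λ, sin φ).
The central angle between the endpoints is δ = arccos(p₁·p₂) ≈ 2.500 rad (143.2°).
Interpolate at f = 1/2 with slerp weights a = sin((1−f)δ)/sin δ ≈ 1.585, b = sin(fδ)/sin δ ≈ 1.585.
p = a·p₁ + b·p₂ ≈ (-0.026, -0.659, 0.752); φ = arcsin(p_z) ≈ 48.76°, λ = atan2(p_y, p_x) ≈ -92.28°.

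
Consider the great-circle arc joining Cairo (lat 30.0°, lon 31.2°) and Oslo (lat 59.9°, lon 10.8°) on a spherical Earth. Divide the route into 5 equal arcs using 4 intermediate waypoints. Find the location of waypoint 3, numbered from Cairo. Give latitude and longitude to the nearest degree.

Write both endpoints as unit vectors p₁, p₂ with components (cos φ cos λ, cos φ sin λ, sin φ).
The central angle between the endpoints is δ = arccos(p₁·p₂) ≈ 0.574 rad (32.9°).
Interpolate at f = 3/5 with slerp weights a = sin((1−f)δ)/sin δ ≈ 0.419, b = sin(fδ)/sin δ ≈ 0.622.
p = a·p₁ + b·p₂ ≈ (0.617, 0.246, 0.748); φ = arcsin(p_z) ≈ 48.38°, λ = atan2(p_y, p_x) ≈ 21.78°.

≈ lat 48°, lon 22°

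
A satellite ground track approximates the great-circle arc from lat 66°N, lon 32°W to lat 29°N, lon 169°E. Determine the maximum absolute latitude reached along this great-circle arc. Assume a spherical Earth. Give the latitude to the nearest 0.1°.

≈ 82.6°N

The great circle lies in the plane with unit normal n̂ = (p₁ × p₂)/|p₁ × p₂|.
Here n̂_z ≈ -0.128; the vertex latitude is φ_max = arccos|n̂_z| ≈ 82.6°.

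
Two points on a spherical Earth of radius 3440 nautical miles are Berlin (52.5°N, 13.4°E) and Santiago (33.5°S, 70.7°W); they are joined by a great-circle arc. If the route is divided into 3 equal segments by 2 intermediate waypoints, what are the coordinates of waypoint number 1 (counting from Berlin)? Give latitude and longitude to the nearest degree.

From cos δ = sin φ₁ sin φ₂ + cos φ₁ cos φ₂ cos Δλ, the central angle is δ ≈ 1.967 rad (112.7°).
Interpolate at f = 1/3 with slerp weights a = sin((1−f)δ)/sin δ ≈ 1.048, b = sin(fδ)/sin δ ≈ 0.661.
p = a·p₁ + b·p₂ ≈ (0.802, -0.372, 0.466); φ = arcsin(p_z) ≈ 27.80°, λ = atan2(p_y, p_x) ≈ -24.89°.

≈ 28°N, 25°W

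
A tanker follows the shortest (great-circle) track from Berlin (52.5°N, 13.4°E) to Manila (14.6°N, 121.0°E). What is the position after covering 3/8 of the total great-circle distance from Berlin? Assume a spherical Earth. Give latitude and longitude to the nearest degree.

The haversine formula gives a central angle δ ≈ 1.549 rad (88.7°) between the endpoints.
Interpolate at f = 3/8 with slerp weights a = sin((1−f)δ)/sin δ ≈ 0.824, b = sin(fδ)/sin δ ≈ 0.549.
p = a·p₁ + b·p₂ ≈ (0.214, 0.572, 0.792); φ = arcsin(p_z) ≈ 52.38°, λ = atan2(p_y, p_x) ≈ 69.44°.

≈ 52°N, 69°E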